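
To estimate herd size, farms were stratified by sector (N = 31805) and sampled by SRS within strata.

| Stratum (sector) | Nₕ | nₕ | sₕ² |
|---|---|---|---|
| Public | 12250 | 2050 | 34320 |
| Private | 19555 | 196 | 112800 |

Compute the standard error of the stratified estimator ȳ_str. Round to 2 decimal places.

14.75

Var(ȳ_str) = Σₕ Wₕ²(1 − fₕ)sₕ²/nₕ with Wₕ = Nₕ/N, N = 31805.
Public: Wₕ = 0.38515957; term = 0.38515957²·(1 − 0.16734694)·34320/2050 = 2.0679445.
Private: Wₕ = 0.61484043; term = 0.61484043²·(1 − 0.01002301)·112800/196 = 215.37881.
Sum = 217.44675.
SE = √(217.44675) = 14.75.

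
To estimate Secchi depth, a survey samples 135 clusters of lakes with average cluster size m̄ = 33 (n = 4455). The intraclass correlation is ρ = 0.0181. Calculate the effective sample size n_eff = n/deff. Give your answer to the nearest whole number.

deff = 1 + (33 − 1)·0.0181 = 1 + 0.5792 = 1.5792.
n_eff = 4455 / 1.5792 = 2821.

2821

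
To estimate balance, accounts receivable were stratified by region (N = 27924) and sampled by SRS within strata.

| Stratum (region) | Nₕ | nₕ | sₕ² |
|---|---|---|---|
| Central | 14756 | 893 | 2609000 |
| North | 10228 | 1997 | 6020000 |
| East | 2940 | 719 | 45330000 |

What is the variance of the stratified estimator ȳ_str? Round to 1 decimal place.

Var(ȳ_str) = Σₕ Wₕ²(1 − fₕ)sₕ²/nₕ with Wₕ = Nₕ/N, N = 27924.
Central: Wₕ = 0.52843432; term = 0.52843432²·(1 − 0.06051776)·2609000/893 = 766.46659.
North: Wₕ = 0.36627990; term = 0.36627990²·(1 − 0.19524834)·6020000/1997 = 325.46665.
East: Wₕ = 0.10528578; term = 0.10528578²·(1 − 0.24455782)·45330000/719 = 527.95567.
Sum = 1619.8889.

1619.9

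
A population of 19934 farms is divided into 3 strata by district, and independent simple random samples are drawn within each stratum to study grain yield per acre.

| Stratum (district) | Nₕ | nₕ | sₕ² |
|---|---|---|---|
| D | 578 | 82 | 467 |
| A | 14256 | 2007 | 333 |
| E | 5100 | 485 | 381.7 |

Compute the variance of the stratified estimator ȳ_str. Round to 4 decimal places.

0.1236

Var(ȳ_str) = Σₕ Wₕ²(1 − fₕ)sₕ²/nₕ with Wₕ = Nₕ/N, N = 19934.
D: Wₕ = 0.02899569; term = 0.02899569²·(1 − 0.14186851)·467/82 = 0.0041088817.
A: Wₕ = 0.71516003; term = 0.71516003²·(1 − 0.14078283)·333/2007 = 0.072913219.
E: Wₕ = 0.25584429; term = 0.25584429²·(1 − 0.09509804)·381.7/485 = 0.046615827.
Sum = 0.12363793.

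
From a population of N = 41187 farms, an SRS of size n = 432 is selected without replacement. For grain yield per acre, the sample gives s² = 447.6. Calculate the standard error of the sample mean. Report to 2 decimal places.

1.01

Under SRS without replacement, Var(ȳ) = (1 − f)·s²/n with f = n/N = 432/41187 = 0.01048875.
Var(ȳ) = (1 − 0.01048875)·447.6/432 = 0.98951125·1.0361111 = 1.0252436.
SE(ȳ) = √(1.0252436) = 1.01.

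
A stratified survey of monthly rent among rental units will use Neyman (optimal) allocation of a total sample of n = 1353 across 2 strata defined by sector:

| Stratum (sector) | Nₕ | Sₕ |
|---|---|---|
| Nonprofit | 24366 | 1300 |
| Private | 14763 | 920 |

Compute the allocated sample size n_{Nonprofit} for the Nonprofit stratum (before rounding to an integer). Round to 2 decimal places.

946.96

Neyman allocation: nₕ = n·NₕSₕ / Σⱼ NⱼSⱼ.
Σ NⱼSⱼ = 24366·1300 + 14763·920 = 4.525776 × 10^7.
n_{Nonprofit} = 1353·24366·1300 / (4.525776 × 10^7) = 946.96.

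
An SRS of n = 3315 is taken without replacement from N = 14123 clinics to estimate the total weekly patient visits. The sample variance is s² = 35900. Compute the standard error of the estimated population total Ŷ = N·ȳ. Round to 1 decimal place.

40657.6

Var(Ŷ) = N²·Var(ȳ) = N²·(1 − n/N)·s²/n.
f = 3315/14123 = 0.23472350; Var(ȳ) = 0.76527650·35900/3315 = 8.2876098.
Var(Ŷ) = 14123² · 8.2876098 = 1.6530394 × 10^9.
SE(Ŷ) = √(1.6530394 × 10^9) = 40657.6.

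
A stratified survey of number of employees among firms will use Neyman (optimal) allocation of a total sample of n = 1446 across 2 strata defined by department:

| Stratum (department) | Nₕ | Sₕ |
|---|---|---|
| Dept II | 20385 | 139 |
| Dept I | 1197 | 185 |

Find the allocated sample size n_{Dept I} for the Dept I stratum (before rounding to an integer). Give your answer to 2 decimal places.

Neyman allocation: nₕ = n·NₕSₕ / Σⱼ NⱼSⱼ.
Σ NⱼSⱼ = 20385·139 + 1197·185 = 3.05496 × 10^6.
n_{Dept I} = 1446·1197·185 / (3.05496 × 10^6) = 104.82.

104.82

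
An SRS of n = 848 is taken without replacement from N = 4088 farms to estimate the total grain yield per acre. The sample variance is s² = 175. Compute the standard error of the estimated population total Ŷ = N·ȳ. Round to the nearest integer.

1653

Var(Ŷ) = N²·Var(ȳ) = N²·(1 − n/N)·s²/n.
f = 848/4088 = 0.20743640; Var(ȳ) = 0.79256360·175/848 = 0.16355971.
Var(Ŷ) = 4088² · 0.16355971 = 2.733368 × 10^6.
SE(Ŷ) = √(2.733368 × 10^6) = 1653.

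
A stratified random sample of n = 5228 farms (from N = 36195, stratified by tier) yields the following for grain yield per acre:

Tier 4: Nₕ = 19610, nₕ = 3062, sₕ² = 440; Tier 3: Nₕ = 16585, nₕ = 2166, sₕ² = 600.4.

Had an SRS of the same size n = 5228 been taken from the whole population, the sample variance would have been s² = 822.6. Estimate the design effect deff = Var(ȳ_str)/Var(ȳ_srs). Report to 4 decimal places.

0.6403

Var(ȳ_str) = Σ Wₕ²(1−fₕ)sₕ²/nₕ with Wₕ = Nₕ/36195:
  Tier 4: (19610/36195)²·(1−3062/19610)·440/3062 = 0.035593724
  Tier 3: (16585/36195)²·(1−2166/16585)·600.4/2166 = 0.050598272
  → Var(ȳ_str) = 0.086191996.
Var(ȳ_srs) = (1 − 5228/36195)·822.6/5228 = 0.13461817.
deff = 0.086191996 / 0.13461817 = 0.6403.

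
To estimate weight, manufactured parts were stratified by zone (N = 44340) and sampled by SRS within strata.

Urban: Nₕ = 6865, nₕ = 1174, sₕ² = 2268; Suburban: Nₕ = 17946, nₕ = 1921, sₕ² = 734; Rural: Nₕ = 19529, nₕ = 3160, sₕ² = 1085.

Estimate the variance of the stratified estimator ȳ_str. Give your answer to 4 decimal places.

0.1501

Var(ȳ_str) = Σₕ Wₕ²(1 − fₕ)sₕ²/nₕ with Wₕ = Nₕ/N, N = 44340.
Urban: Wₕ = 0.15482634; term = 0.15482634²·(1 − 0.17101238)·2268/1174 = 0.038389522.
Suburban: Wₕ = 0.40473613; term = 0.40473613²·(1 − 0.10704335)·734/1921 = 0.055891147.
Rural: Wₕ = 0.44043753; term = 0.44043753²·(1 − 0.16181064)·1085/3160 = 0.055828175.
Sum = 0.15010884.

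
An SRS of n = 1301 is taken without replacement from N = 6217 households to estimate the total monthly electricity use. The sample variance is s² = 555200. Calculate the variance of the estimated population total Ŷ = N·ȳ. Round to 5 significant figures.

1.3043 × 10^10

Var(Ŷ) = N²·Var(ȳ) = N²·(1 − n/N)·s²/n.
f = 1301/6217 = 0.20926492; Var(ȳ) = 0.79073508·555200/1301 = 337.44513.
Var(Ŷ) = 6217² · 337.44513 = 1.3042622 × 10^10.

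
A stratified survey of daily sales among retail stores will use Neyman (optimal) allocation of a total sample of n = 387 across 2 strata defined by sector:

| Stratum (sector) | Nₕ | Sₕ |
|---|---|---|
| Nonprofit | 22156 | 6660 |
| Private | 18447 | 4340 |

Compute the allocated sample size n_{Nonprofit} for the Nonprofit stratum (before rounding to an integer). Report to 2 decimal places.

250.88

Neyman allocation: nₕ = n·NₕSₕ / Σⱼ NⱼSⱼ.
Σ NⱼSⱼ = 22156·6660 + 18447·4340 = 2.2761894 × 10^8.
n_{Nonprofit} = 387·22156·6660 / (2.2761894 × 10^8) = 250.88.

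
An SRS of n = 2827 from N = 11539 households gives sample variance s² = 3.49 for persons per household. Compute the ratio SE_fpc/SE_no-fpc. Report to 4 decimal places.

f = n/N = 2827/11539 = 0.24499523.
SE_no-fpc = √(s²/n) = 0.035135797; SE_fpc = √((1−f)s²/n) = 0.030529849.
Ratio = √(1−f) = 0.86891010.

0.8689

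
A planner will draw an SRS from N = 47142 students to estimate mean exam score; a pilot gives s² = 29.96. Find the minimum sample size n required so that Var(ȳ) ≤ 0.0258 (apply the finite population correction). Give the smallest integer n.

1134

Without fpc, n₀ = s²/D = 29.96/0.0258 = 1161.2403.
With fpc, (1 − n/N)·s²/n ≤ D requires n ≥ n₀/(1 + n₀/N) = 1161.2403/(1 + 1161.2403/47142) = 1133.3234.
Rounding up, n = 1134.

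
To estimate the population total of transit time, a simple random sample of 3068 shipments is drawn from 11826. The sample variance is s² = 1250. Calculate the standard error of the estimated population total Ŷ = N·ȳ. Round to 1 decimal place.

6496.0

Var(Ŷ) = N²·Var(ȳ) = N²·(1 − n/N)·s²/n.
f = 3068/11826 = 0.25942838; Var(ȳ) = 0.74057162·1250/3068 = 0.30173224.
Var(Ŷ) = 11826² · 0.30173224 = 4.2198544 × 10^7.
SE(Ŷ) = √(4.2198544 × 10^7) = 6496.0.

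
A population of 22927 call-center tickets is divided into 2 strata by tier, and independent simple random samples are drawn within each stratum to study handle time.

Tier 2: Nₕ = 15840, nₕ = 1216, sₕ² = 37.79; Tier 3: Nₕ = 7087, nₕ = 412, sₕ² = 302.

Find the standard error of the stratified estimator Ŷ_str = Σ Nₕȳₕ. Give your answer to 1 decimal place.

Var(Ŷ_str) = Σₕ Nₕ²(1 − fₕ)sₕ²/nₕ.
Tier 2: 15840²·(1 − 1216/15840)·37.79/1216 = 7.1988757 × 10^6.
Tier 3: 7087²·(1 − 412/7087)·302/412 = 3.4675556 × 10^7.
Sum = 4.1874432 × 10^7.
SE = √(4.1874432 × 10^7) = 6471.0.

6471.0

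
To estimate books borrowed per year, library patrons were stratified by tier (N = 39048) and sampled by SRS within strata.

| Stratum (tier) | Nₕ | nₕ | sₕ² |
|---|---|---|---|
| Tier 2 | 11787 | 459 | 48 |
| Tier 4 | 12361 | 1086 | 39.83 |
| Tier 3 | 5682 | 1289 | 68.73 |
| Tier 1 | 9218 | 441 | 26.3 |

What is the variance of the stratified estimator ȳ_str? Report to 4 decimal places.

0.0165

Var(ȳ_str) = Σₕ Wₕ²(1 − fₕ)sₕ²/nₕ with Wₕ = Nₕ/N, N = 39048.
Tier 2: Wₕ = 0.30185925; term = 0.30185925²·(1 − 0.03894121)·48/459 = 0.0091577227.
Tier 4: Wₕ = 0.31655911; term = 0.31655911²·(1 − 0.08785697)·39.83/1086 = 0.0033523785.
Tier 3: Wₕ = 0.14551321; term = 0.14551321²·(1 − 0.22685674)·68.73/1289 = 8.7288749 × 10^-4.
Tier 1: Wₕ = 0.23606843; term = 0.23606843²·(1 − 0.04784118)·26.3/441 = 0.0031644801.
Sum = 0.016547469.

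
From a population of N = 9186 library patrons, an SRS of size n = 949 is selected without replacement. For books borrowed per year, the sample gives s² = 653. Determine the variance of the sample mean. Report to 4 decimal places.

0.6170

Under SRS without replacement, Var(ȳ) = (1 − f)·s²/n with f = n/N = 949/9186 = 0.10330938.
Var(ȳ) = (1 − 0.10330938)·653/949 = 0.89669062·0.68809273 = 0.61700629.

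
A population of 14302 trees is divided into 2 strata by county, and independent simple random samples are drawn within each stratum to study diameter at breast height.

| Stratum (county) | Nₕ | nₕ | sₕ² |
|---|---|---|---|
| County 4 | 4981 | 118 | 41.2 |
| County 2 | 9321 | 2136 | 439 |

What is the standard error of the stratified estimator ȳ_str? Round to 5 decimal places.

0.32960

Var(ȳ_str) = Σₕ Wₕ²(1 − fₕ)sₕ²/nₕ with Wₕ = Nₕ/N, N = 14302.
County 4: Wₕ = 0.34827297; term = 0.34827297²·(1 − 0.02369002)·41.2/118 = 0.041346854.
County 2: Wₕ = 0.65172703; term = 0.65172703²·(1 − 0.22915996)·439/2136 = 0.067291313.
Sum = 0.10863817.
SE = √(0.10863817) = 0.32960.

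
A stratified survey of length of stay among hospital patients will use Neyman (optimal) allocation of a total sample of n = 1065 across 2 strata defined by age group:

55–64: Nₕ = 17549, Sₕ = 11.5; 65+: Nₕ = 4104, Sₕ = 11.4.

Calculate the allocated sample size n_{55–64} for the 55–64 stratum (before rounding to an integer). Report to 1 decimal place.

864.6

Neyman allocation: nₕ = n·NₕSₕ / Σⱼ NⱼSⱼ.
Σ NⱼSⱼ = 17549·11.5 + 4104·11.4 = 248599.1.
n_{55–64} = 1065·17549·11.5 / 248599.1 = 864.6.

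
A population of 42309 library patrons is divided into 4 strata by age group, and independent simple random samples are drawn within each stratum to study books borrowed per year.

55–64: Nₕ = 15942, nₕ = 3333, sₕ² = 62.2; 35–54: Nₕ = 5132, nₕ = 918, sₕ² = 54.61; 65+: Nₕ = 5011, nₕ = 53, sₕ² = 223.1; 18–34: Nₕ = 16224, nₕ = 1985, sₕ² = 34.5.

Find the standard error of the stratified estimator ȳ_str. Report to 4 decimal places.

0.2520

Var(ȳ_str) = Σₕ Wₕ²(1 − fₕ)sₕ²/nₕ with Wₕ = Nₕ/N, N = 42309.
55–64: Wₕ = 0.37679926; term = 0.37679926²·(1 − 0.20907038)·62.2/3333 = 0.0020956222.
35–54: Wₕ = 0.12129807; term = 0.12129807²·(1 − 0.17887763)·54.61/918 = 7.1869588 × 10^-4.
65+: Wₕ = 0.11843816; term = 0.11843816²·(1 − 0.01057673)·223.1/53 = 0.058423706.
18–34: Wₕ = 0.38346451; term = 0.38346451²·(1 − 0.12234961)·34.5/1985 = 0.0022430063.
Sum = 0.06348103.
SE = √(0.06348103) = 0.2520.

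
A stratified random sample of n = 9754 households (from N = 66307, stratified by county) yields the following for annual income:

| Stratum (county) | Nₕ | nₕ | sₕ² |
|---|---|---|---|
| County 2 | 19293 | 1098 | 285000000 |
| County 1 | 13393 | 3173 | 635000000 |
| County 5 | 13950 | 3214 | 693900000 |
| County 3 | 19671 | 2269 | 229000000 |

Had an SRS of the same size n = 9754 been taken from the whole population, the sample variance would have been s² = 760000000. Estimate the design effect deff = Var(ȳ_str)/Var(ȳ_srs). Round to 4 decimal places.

0.6345

Var(ȳ_str) = Σ Wₕ²(1−fₕ)sₕ²/nₕ with Wₕ = Nₕ/66307:
  County 2: (19293/66307)²·(1−1098/19293)·285000000/1098 = 20724.096
  County 1: (13393/66307)²·(1−3173/13393)·635000000/3173 = 6230.3674
  County 5: (13950/66307)²·(1−3214/13950)·693900000/3214 = 7354.4291
  County 3: (19671/66307)²·(1−2269/19671)·229000000/2269 = 7857.9241
  → Var(ȳ_str) = 42166.817.
Var(ȳ_srs) = (1 − 9754/66307)·760000000/9754 = 66454.915.
deff = 42166.817 / 66454.915 = 0.6345.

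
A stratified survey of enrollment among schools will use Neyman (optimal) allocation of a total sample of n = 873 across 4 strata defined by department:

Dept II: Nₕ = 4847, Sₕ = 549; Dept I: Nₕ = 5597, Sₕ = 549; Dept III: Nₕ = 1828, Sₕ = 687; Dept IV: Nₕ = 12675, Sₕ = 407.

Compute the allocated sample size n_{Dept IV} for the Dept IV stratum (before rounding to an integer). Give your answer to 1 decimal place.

370.7

Neyman allocation: nₕ = n·NₕSₕ / Σⱼ NⱼSⱼ.
Σ NⱼSⱼ = 4847·549 + 5597·549 + 1828·687 + 12675·407 = 1.2148317 × 10^7.
n_{Dept IV} = 873·12675·407 / (1.2148317 × 10^7) = 370.7.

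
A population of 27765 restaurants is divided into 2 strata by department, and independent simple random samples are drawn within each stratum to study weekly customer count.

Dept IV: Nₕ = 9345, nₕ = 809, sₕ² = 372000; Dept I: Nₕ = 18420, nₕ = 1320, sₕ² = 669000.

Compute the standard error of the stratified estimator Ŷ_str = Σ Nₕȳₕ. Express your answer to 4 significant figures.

443100

Var(Ŷ_str) = Σₕ Nₕ²(1 − fₕ)sₕ²/nₕ.
Dept IV: 9345²·(1 − 809/9345)·372000/809 = 3.6679899 × 10^10.
Dept I: 18420²·(1 − 1320/18420)·669000/1320 = 1.596386 × 10^11.
Sum = 1.963185 × 10^11.
SE = √(1.963185 × 10^11) = 443100.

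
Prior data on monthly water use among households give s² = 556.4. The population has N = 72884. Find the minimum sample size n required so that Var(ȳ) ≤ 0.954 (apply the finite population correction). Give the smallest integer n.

Without fpc, n₀ = s²/D = 556.4/0.954 = 583.2285.
With fpc, (1 − n/N)·s²/n ≤ D requires n ≥ n₀/(1 + n₀/N) = 583.2285/(1 + 583.2285/72884) = 578.5985.
Rounding up, n = 579.

579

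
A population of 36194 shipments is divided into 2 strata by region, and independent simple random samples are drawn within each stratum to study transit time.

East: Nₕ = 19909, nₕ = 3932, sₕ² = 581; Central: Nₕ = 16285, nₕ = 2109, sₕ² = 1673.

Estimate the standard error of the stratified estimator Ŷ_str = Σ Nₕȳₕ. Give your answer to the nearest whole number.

Var(Ŷ_str) = Σₕ Nₕ²(1 − fₕ)sₕ²/nₕ.
East: 19909²·(1 − 3932/19909)·581/3932 = 4.7001022 × 10^7.
Central: 16285²·(1 − 2109/16285)·1673/2109 = 1.8313056 × 10^8.
Sum = 2.3013158 × 10^8.
SE = √(2.3013158 × 10^8) = 15170.

15170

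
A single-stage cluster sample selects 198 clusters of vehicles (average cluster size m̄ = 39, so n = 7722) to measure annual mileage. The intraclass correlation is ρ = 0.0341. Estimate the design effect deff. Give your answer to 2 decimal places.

deff = 1 + (39 − 1)·0.0341 = 1 + 1.2958 = 2.2958.

2.30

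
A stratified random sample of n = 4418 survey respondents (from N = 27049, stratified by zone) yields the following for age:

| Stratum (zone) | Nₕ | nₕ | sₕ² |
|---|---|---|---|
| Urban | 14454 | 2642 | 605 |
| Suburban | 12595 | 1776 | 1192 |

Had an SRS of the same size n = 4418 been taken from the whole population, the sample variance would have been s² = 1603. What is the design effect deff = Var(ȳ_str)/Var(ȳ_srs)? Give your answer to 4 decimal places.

0.5878

Var(ȳ_str) = Σ Wₕ²(1−fₕ)sₕ²/nₕ with Wₕ = Nₕ/27049:
  Urban: (14454/27049)²·(1−2642/14454)·605/2642 = 0.053435715
  Suburban: (12595/27049)²·(1−1776/12595)·1192/1776 = 0.12500177
  → Var(ȳ_str) = 0.17843749.
Var(ȳ_srs) = (1 − 4418/27049)·1603/4418 = 0.30357104.
deff = 0.17843749 / 0.30357104 = 0.5878.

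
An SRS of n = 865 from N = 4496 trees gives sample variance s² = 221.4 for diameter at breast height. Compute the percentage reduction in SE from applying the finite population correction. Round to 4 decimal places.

10.1331

f = n/N = 865/4496 = 0.19239324.
SE_no-fpc = √(s²/n) = 0.50591873; SE_fpc = √((1−f)s²/n) = 0.4546537.
Ratio = √(1−f) = 0.89866944. Reduction = 100·(1 − 0.89866944) = 10.1331%.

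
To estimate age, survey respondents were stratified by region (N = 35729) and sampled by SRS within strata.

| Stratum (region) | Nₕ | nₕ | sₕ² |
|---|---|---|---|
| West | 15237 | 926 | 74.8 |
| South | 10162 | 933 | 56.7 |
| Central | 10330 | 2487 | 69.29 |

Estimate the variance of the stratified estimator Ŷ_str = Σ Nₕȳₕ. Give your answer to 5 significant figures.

2.5571 × 10^7

Var(Ŷ_str) = Σₕ Nₕ²(1 − fₕ)sₕ²/nₕ.
West: 15237²·(1 − 926/15237)·74.8/926 = 1.7614084 × 10^7.
South: 10162²·(1 − 933/10162)·56.7/933 = 5.6994802 × 10^6.
Central: 10330²·(1 − 2487/10330)·69.29/2487 = 2.2572378 × 10^6.
Sum = 2.5570802 × 10^7.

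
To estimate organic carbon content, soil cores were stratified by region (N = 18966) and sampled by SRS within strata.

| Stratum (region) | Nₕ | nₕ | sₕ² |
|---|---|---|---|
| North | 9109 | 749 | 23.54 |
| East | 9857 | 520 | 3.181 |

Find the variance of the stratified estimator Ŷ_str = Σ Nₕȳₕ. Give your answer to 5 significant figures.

2.9563 × 10^6

Var(Ŷ_str) = Σₕ Nₕ²(1 − fₕ)sₕ²/nₕ.
North: 9109²·(1 − 749/9109)·23.54/749 = 2.3933247 × 10^6.
East: 9857²·(1 − 520/9857)·3.181/520 = 563005.25.
Sum = 2.95633 × 10^6.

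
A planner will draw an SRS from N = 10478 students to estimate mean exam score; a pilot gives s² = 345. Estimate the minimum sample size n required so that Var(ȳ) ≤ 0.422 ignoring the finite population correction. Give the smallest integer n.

818

Without fpc, n₀ = s²/D = 345/0.422 = 817.5355.
Rounding up, n = 818.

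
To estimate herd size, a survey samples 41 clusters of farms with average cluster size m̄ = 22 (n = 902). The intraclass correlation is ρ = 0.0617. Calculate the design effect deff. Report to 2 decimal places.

deff = 1 + (22 − 1)·0.0617 = 1 + 1.2957 = 2.2957.

2.30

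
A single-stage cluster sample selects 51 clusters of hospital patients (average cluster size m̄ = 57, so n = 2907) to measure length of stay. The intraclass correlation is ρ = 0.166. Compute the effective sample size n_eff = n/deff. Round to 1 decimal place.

deff = 1 + (57 − 1)·0.166 = 1 + 9.296 = 10.296.
n_eff = 2907 / 10.296 = 282.3.

282.3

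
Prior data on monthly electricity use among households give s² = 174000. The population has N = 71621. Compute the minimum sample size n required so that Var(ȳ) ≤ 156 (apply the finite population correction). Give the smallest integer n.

1099

Without fpc, n₀ = s²/D = 174000/156 = 1115.3846.
With fpc, (1 − n/N)·s²/n ≤ D requires n ≥ n₀/(1 + n₀/N) = 1115.3846/(1 + 1115.3846/71621) = 1098.2806.
Rounding up, n = 1099.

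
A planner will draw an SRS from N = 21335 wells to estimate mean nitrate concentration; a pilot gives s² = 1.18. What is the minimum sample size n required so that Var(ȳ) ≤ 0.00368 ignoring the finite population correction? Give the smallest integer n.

Without fpc, n₀ = s²/D = 1.18/0.00368 = 320.6522.
Rounding up, n = 321.

321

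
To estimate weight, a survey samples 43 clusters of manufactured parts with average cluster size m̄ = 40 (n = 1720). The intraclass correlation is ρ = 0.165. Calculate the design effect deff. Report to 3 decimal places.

7.435

deff = 1 + (40 − 1)·0.165 = 1 + 6.435 = 7.435.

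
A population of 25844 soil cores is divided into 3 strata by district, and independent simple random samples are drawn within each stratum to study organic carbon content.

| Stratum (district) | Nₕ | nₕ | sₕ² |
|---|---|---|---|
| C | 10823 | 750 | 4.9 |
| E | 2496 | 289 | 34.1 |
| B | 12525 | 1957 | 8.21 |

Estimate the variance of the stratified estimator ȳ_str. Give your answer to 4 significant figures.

0.002871

Var(ȳ_str) = Σₕ Wₕ²(1 − fₕ)sₕ²/nₕ with Wₕ = Nₕ/N, N = 25844.
C: Wₕ = 0.41878192; term = 0.41878192²·(1 − 0.06929687)·4.9/750 = 0.0010664042.
E: Wₕ = 0.09657948; term = 0.09657948²·(1 − 0.11578526)·34.1/289 = 9.7315941 × 10^-4.
B: Wₕ = 0.48463860; term = 0.48463860²·(1 − 0.15624750)·8.21/1957 = 8.3138734 × 10^-4.
Sum = 0.002870951.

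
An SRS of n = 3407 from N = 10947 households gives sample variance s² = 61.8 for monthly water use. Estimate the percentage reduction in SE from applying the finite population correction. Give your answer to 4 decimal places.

f = n/N = 3407/10947 = 0.31122682.
SE_no-fpc = √(s²/n) = 0.13468157; SE_fpc = √((1−f)s²/n) = 0.11177541.
Ratio = √(1−f) = 0.82992360. Reduction = 100·(1 − 0.82992360) = 17.0076%.

17.0076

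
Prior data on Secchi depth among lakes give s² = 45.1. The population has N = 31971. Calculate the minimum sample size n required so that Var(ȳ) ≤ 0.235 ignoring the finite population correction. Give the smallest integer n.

192

Without fpc, n₀ = s²/D = 45.1/0.235 = 191.9149.
Rounding up, n = 192.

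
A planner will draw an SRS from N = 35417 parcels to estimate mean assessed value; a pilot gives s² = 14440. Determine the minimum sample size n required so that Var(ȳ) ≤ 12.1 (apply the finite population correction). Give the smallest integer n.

1155

Without fpc, n₀ = s²/D = 14440/12.1 = 1193.3884.
With fpc, (1 − n/N)·s²/n ≤ D requires n ≥ n₀/(1 + n₀/N) = 1193.3884/(1 + 1193.3884/35417) = 1154.4875.
Rounding up, n = 1155.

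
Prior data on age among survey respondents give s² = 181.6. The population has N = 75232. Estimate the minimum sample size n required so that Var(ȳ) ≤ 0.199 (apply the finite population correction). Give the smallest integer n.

902

Without fpc, n₀ = s²/D = 181.6/0.199 = 912.5628.
With fpc, (1 − n/N)·s²/n ≤ D requires n ≥ n₀/(1 + n₀/N) = 912.5628/(1 + 912.5628/75232) = 901.6261.
Rounding up, n = 902.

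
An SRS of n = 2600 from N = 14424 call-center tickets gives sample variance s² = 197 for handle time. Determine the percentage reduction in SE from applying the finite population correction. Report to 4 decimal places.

f = n/N = 2600/14424 = 0.18025513.
SE_no-fpc = √(s²/n) = 0.27526211; SE_fpc = √((1−f)s²/n) = 0.24922166.
Ratio = √(1−f) = 0.90539763. Reduction = 100·(1 − 0.90539763) = 9.4602%.

9.4602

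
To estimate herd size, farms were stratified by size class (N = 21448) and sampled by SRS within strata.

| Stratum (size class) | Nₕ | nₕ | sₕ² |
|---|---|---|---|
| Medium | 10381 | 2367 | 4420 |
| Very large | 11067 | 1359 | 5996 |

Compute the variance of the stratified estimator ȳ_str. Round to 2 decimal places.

Var(ȳ_str) = Σₕ Wₕ²(1 − fₕ)sₕ²/nₕ with Wₕ = Nₕ/N, N = 21448.
Medium: Wₕ = 0.48400783; term = 0.48400783²·(1 − 0.22801272)·4420/2367 = 0.33770613.
Very large: Wₕ = 0.51599217; term = 0.51599217²·(1 − 0.12279751)·5996/1359 = 1.0304531.
Sum = 1.3681592.

1.37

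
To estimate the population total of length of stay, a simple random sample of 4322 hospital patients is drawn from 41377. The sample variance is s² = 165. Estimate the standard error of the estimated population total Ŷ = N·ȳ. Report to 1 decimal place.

Var(Ŷ) = N²·Var(ȳ) = N²·(1 − n/N)·s²/n.
f = 4322/41377 = 0.10445417; Var(ȳ) = 0.89554583·165/4322 = 0.034189047.
Var(Ŷ) = 41377² · 0.034189047 = 5.8533567 × 10^7.
SE(Ŷ) = √(5.8533567 × 10^7) = 7650.7.

7650.7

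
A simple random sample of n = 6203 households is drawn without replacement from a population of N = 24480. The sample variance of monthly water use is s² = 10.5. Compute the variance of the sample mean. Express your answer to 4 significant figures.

0.001264

Under SRS without replacement, Var(ȳ) = (1 − f)·s²/n with f = n/N = 6203/24480 = 0.25339052.
Var(ȳ) = (1 − 0.25339052)·10.5/6203 = 0.74660948·0.0016927293 = 0.0012638078.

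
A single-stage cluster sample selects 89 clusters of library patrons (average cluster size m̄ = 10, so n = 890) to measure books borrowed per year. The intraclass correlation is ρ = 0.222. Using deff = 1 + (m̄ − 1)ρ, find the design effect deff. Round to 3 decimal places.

deff = 1 + (10 − 1)·0.222 = 1 + 1.998 = 2.998.

2.998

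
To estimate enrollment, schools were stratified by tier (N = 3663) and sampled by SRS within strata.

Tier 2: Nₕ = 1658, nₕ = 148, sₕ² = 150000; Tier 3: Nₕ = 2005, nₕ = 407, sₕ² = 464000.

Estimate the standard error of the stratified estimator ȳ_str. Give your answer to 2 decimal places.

21.48

Var(ȳ_str) = Σₕ Wₕ²(1 − fₕ)sₕ²/nₕ with Wₕ = Nₕ/N, N = 3663.
Tier 2: Wₕ = 0.45263445; term = 0.45263445²·(1 − 0.08926417)·150000/148 = 189.11117.
Tier 3: Wₕ = 0.54736555; term = 0.54736555²·(1 − 0.20299252)·464000/407 = 272.23307.
Sum = 461.34424.
SE = √(461.34424) = 21.48.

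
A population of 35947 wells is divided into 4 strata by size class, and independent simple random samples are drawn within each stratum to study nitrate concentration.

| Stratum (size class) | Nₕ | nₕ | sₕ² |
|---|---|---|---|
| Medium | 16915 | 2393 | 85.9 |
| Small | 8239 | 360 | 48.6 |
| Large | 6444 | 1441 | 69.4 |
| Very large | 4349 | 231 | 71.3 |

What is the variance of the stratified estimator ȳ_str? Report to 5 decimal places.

0.01909

Var(ȳ_str) = Σₕ Wₕ²(1 − fₕ)sₕ²/nₕ with Wₕ = Nₕ/N, N = 35947.
Medium: Wₕ = 0.47055387; term = 0.47055387²·(1 − 0.14147207)·85.9/2393 = 0.0068237577.
Small: Wₕ = 0.22919854; term = 0.22919854²·(1 − 0.04369462)·48.6/360 = 0.006781942.
Large: Wₕ = 0.17926392; term = 0.17926392²·(1 − 0.22361887)·69.4/1441 = 0.0012015898.
Very large: Wₕ = 0.12098367; term = 0.12098367²·(1 − 0.05311566)·71.3/231 = 0.0042778741.
Sum = 0.019085164.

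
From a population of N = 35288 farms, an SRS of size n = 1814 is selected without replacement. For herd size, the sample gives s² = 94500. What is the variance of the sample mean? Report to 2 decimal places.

49.42

Under SRS without replacement, Var(ȳ) = (1 − f)·s²/n with f = n/N = 1814/35288 = 0.05140558.
Var(ȳ) = (1 − 0.05140558)·94500/1814 = 0.94859442·52.094818 = 49.416854.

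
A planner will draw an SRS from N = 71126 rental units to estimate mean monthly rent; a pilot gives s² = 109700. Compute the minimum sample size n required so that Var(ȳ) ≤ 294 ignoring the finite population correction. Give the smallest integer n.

374

Without fpc, n₀ = s²/D = 109700/294 = 373.1293.
Rounding up, n = 374.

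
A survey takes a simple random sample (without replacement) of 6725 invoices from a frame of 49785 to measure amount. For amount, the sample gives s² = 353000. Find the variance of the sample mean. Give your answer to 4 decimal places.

Under SRS without replacement, Var(ȳ) = (1 − f)·s²/n with f = n/N = 6725/49785 = 0.13508085.
Var(ȳ) = (1 − 0.13508085)·353000/6725 = 0.86491915·52.490706 = 45.400217.

45.4002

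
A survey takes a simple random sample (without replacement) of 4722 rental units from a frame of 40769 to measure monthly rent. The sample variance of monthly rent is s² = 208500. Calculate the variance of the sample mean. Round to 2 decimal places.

39.04

Under SRS without replacement, Var(ȳ) = (1 − f)·s²/n with f = n/N = 4722/40769 = 0.11582330.
Var(ȳ) = (1 − 0.11582330)·208500/4722 = 0.88417670·44.155019 = 39.040839.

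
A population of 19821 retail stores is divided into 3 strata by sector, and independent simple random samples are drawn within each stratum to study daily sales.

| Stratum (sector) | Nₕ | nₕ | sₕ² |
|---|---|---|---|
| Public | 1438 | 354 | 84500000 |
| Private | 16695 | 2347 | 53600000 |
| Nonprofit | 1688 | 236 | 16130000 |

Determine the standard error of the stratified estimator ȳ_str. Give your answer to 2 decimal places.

Var(ȳ_str) = Σₕ Wₕ²(1 − fₕ)sₕ²/nₕ with Wₕ = Nₕ/N, N = 19821.
Public: Wₕ = 0.07254932; term = 0.07254932²·(1 − 0.24617524)·84500000/354 = 947.08834.
Private: Wₕ = 0.84228848; term = 0.84228848²·(1 − 0.14058101)·53600000/2347 = 13924.46.
Nonprofit: Wₕ = 0.08516220; term = 0.08516220²·(1 − 0.13981043)·16130000/236 = 426.39323.
Sum = 15297.942.
SE = √(15297.942) = 123.68.

123.68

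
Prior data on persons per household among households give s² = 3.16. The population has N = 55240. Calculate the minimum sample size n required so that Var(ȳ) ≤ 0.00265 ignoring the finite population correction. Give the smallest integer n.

1193

Without fpc, n₀ = s²/D = 3.16/0.00265 = 1192.4528.
Rounding up, n = 1193.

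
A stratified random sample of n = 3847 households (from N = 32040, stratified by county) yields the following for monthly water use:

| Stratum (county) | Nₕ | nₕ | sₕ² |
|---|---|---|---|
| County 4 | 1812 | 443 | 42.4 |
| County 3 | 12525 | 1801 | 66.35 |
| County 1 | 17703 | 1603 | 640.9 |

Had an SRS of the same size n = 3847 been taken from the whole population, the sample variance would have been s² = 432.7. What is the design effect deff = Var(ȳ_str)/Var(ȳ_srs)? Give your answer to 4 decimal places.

1.1726

Var(ȳ_str) = Σ Wₕ²(1−fₕ)sₕ²/nₕ with Wₕ = Nₕ/32040:
  County 4: (1812/32040)²·(1−443/1812)·42.4/443 = 2.3128036 × 10^-4
  County 3: (12525/32040)²·(1−1801/12525)·66.35/1801 = 0.0048203296
  County 1: (17703/32040)²·(1−1603/17703)·640.9/1603 = 0.1110055
  → Var(ȳ_str) = 0.11605711.
Var(ȳ_srs) = (1 − 3847/32040)·432.7/3847 = 0.098972261.
deff = 0.11605711 / 0.098972261 = 1.1726.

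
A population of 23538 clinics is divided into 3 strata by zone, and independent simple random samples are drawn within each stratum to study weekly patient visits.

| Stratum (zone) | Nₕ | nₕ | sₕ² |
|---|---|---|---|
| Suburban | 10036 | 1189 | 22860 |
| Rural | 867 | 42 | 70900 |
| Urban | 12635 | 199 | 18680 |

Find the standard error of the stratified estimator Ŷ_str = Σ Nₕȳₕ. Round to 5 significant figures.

132910

Var(Ŷ_str) = Σₕ Nₕ²(1 − fₕ)sₕ²/nₕ.
Suburban: 10036²·(1 − 1189/10036)·22860/1189 = 1.7070689 × 10^9.
Rural: 867²·(1 − 42/867)·70900/42 = 1.2074523 × 10^9.
Urban: 12635²·(1 − 199/12635)·18680/199 = 1.4749583 × 10^10.
Sum = 1.7664104 × 10^10.
SE = √(1.7664104 × 10^10) = 132910.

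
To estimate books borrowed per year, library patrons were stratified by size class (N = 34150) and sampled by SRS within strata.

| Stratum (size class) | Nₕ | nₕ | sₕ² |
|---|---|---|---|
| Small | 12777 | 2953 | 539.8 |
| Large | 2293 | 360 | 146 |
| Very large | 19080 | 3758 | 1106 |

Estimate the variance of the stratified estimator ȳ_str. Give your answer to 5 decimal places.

0.09499

Var(ȳ_str) = Σₕ Wₕ²(1 − fₕ)sₕ²/nₕ with Wₕ = Nₕ/N, N = 34150.
Small: Wₕ = 0.37414348; term = 0.37414348²·(1 − 0.23111842)·539.8/2953 = 0.019674571.
Large: Wₕ = 0.06714495; term = 0.06714495²·(1 − 0.15699956)·146/360 = 0.0015413627.
Very large: Wₕ = 0.55871157; term = 0.55871157²·(1 − 0.19696017)·1106/3758 = 0.073775263.
Sum = 0.094991197.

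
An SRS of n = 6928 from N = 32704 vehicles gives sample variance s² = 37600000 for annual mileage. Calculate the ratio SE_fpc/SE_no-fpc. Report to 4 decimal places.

0.8878

f = n/N = 6928/32704 = 0.21183953.
SE_no-fpc = √(s²/n) = 73.669883; SE_fpc = √((1−f)s²/n) = 65.402945.
Ratio = √(1−f) = 0.88778402.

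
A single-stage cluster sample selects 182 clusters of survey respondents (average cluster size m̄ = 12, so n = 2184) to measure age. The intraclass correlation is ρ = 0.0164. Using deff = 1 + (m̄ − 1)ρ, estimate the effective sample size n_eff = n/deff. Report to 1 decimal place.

1850.2

deff = 1 + (12 − 1)·0.0164 = 1 + 0.1804 = 1.1804.
n_eff = 2184 / 1.1804 = 1850.2.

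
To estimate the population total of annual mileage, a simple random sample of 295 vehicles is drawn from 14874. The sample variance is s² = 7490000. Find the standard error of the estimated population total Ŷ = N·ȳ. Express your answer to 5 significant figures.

Var(Ŷ) = N²·Var(ȳ) = N²·(1 − n/N)·s²/n.
f = 295/14874 = 0.01983327; Var(ȳ) = 0.98016673·7490000/295 = 24886.267.
Var(Ŷ) = 14874² · 24886.267 = 5.5057351 × 10^12.
SE(Ŷ) = √(5.5057351 × 10^12) = 2.3464 × 10^6.

2.3464 × 10^6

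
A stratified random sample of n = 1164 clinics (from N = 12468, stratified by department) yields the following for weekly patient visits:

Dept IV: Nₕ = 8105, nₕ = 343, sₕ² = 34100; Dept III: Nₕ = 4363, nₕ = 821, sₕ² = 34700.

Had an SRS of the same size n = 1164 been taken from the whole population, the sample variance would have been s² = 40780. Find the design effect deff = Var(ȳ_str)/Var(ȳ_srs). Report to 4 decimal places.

Var(ȳ_str) = Σ Wₕ²(1−fₕ)sₕ²/nₕ with Wₕ = Nₕ/12468:
  Dept IV: (8105/12468)²·(1−343/8105)·34100/343 = 40.234011
  Dept III: (4363/12468)²·(1−821/4363)·34700/821 = 4.2017141
  → Var(ȳ_str) = 44.435725.
Var(ȳ_srs) = (1 − 1164/12468)·40780/1164 = 31.763591.
deff = 44.435725 / 31.763591 = 1.3990.

1.3990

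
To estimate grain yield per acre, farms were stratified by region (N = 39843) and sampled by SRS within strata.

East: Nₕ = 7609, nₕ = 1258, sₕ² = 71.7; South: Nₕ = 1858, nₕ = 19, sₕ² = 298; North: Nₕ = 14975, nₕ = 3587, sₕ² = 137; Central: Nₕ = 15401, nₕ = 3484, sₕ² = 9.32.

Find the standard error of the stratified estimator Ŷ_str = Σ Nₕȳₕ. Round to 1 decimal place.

7959.2

Var(Ŷ_str) = Σₕ Nₕ²(1 − fₕ)sₕ²/nₕ.
East: 7609²·(1 − 1258/7609)·71.7/1258 = 2.7542808 × 10^6.
South: 1858²·(1 − 19/1858)·298/19 = 5.3590783 × 10^7.
North: 14975²·(1 − 3587/14975)·137/3587 = 6.513336 × 10^6.
Central: 15401²·(1 − 3484/15401)·9.32/3484 = 490968.5.
Sum = 6.3349368 × 10^7.
SE = √(6.3349368 × 10^7) = 7959.2.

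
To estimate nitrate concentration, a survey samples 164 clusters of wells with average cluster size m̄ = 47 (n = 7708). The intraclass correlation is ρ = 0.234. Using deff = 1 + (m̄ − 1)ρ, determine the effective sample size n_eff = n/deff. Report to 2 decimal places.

deff = 1 + (47 − 1)·0.234 = 1 + 10.764 = 11.764.
n_eff = 7708 / 11.764 = 655.22.

655.22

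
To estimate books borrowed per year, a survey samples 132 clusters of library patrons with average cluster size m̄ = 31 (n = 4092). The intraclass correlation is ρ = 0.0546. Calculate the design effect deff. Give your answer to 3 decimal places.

2.638

deff = 1 + (31 − 1)·0.0546 = 1 + 1.638 = 2.638.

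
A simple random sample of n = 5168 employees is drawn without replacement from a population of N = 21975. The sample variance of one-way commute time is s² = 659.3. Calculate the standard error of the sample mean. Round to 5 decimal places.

0.31236

Under SRS without replacement, Var(ȳ) = (1 − f)·s²/n with f = n/N = 5168/21975 = 0.23517634.
Var(ȳ) = (1 − 0.23517634)·659.3/5168 = 0.76482366·0.12757353 = 0.097571254.
SE(ȳ) = √(0.097571254) = 0.31236.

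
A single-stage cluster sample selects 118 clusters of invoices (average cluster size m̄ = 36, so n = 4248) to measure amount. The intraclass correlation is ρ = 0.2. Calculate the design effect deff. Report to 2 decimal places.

deff = 1 + (36 − 1)·0.2 = 1 + 7 = 8.

8.00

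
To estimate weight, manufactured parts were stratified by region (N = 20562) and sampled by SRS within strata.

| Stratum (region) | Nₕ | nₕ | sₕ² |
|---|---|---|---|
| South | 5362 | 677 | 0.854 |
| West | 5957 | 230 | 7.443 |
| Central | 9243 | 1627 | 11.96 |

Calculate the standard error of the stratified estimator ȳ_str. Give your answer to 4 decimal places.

Var(ȳ_str) = Σₕ Wₕ²(1 − fₕ)sₕ²/nₕ with Wₕ = Nₕ/N, N = 20562.
South: Wₕ = 0.26077230; term = 0.26077230²·(1 − 0.12625886)·0.854/677 = 7.4950563 × 10^-5.
West: Wₕ = 0.28970917; term = 0.28970917²·(1 − 0.03861004)·7.443/230 = 0.0026112248.
Central: Wₕ = 0.44951853; term = 0.44951853²·(1 − 0.17602510)·11.96/1627 = 0.0012239194.
Sum = 0.0039100948.
SE = √(0.0039100948) = 0.0625.

0.0625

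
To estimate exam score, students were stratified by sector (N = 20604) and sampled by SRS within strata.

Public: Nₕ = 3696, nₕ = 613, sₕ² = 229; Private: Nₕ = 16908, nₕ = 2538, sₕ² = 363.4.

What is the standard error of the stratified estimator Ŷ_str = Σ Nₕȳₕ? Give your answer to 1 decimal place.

6248.7

Var(Ŷ_str) = Σₕ Nₕ²(1 − fₕ)sₕ²/nₕ.
Public: 3696²·(1 − 613/3696)·229/613 = 4.256773 × 10^6.
Private: 16908²·(1 − 2538/16908)·363.4/2538 = 3.4789029 × 10^7.
Sum = 3.9045802 × 10^7.
SE = √(3.9045802 × 10^7) = 6248.7.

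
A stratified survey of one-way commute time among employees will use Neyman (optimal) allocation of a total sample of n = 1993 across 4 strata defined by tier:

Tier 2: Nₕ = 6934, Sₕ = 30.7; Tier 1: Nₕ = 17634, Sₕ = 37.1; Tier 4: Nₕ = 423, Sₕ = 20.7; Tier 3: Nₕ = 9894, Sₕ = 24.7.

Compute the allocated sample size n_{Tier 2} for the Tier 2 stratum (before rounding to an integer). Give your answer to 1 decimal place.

378.7

Neyman allocation: nₕ = n·NₕSₕ / Σⱼ NⱼSⱼ.
Σ NⱼSⱼ = 6934·30.7 + 17634·37.1 + 423·20.7 + 9894·24.7 = 1.1202331 × 10^6.
n_{Tier 2} = 1993·6934·30.7 / (1.1202331 × 10^6) = 378.7.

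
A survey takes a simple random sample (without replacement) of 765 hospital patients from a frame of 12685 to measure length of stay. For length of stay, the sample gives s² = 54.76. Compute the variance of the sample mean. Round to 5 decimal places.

0.06726

Under SRS without replacement, Var(ȳ) = (1 − f)·s²/n with f = n/N = 765/12685 = 0.06030745.
Var(ȳ) = (1 − 0.06030745)·54.76/765 = 0.93969255·0.071581699 = 0.06726479.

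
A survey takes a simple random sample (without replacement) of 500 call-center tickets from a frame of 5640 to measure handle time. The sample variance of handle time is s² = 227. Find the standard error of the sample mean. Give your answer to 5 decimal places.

Under SRS without replacement, Var(ȳ) = (1 − f)·s²/n with f = n/N = 500/5640 = 0.08865248.
Var(ȳ) = (1 − 0.08865248)·227/500 = 0.91134752·0.454 = 0.41375177.
SE(ȳ) = √(0.41375177) = 0.64324.

0.64324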